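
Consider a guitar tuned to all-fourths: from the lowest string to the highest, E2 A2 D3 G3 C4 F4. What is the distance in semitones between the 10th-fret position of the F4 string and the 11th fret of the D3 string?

F4 at fret 10 → D♯5 (MIDI 75); D3 at fret 11 → C♯4 (MIDI 61).
75 − 61 = 14, so the two pitches are 14 semitones apart, with D♯5 the higher.

14 semitones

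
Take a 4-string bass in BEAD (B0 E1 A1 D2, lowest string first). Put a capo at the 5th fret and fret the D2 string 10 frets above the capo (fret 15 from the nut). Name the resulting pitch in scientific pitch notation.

The capo raises the open D2 by 5 semitones to G2; fretting 10 more gives D2 + 5 + 10 = D2 + 15 semitones = F3.

F3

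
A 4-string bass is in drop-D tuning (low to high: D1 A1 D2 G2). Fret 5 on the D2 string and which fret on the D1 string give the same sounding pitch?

17

Fret 5 on D2 is MIDI 38 + 5 = 43 (G2). On the D1 string (open MIDI 26), that pitch is 43 − 26 = fret 17.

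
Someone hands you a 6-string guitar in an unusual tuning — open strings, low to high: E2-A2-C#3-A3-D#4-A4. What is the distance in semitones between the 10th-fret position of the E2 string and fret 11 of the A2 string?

E2 at fret 10 → D3 (MIDI 50); A2 at fret 11 → G#3 (MIDI 56).
50 − 56 = -6, so the two pitches are 6 semitones apart, with G#3 the higher.

6 semitones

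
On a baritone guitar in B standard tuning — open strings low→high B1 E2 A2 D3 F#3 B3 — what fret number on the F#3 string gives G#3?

2

G#3 is 2 semitones above the open F#3 (F#–G–G#), so it sits at fret 2.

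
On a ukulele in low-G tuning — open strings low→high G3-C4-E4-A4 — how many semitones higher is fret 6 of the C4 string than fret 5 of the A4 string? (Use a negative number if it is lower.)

-8 semitones

C4 at fret 6 → F♯4 (MIDI 66); A4 at fret 5 → D5 (MIDI 74).
66 − 74 = -8, so the two pitches are 8 semitones apart.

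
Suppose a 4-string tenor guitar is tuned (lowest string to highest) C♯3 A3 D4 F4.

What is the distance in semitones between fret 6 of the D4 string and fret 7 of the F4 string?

D4 at fret 6 → G♯4 (MIDI 68); F4 at fret 7 → C5 (MIDI 72).
68 − 72 = -4, so the two pitches are 4 semitones apart, with C5 the higher.

4 semitones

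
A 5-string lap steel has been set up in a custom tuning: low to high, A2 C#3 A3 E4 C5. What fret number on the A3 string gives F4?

8

F4 is 8 semitones above the open A3 (A–A#–B–C–C#–D–D#–E–F), so it sits at fret 8.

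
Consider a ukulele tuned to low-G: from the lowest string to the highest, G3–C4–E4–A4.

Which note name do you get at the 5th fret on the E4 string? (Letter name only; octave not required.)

Each fret is one semitone, so E4 + 5 = A.

A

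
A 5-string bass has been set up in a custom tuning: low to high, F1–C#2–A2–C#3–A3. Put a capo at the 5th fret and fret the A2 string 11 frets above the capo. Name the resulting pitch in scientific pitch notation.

C#4

The capo raises the open A2 by 5 semitones to D3; fretting 11 more gives A2 + 5 + 11 = A2 + 16 semitones = C#4.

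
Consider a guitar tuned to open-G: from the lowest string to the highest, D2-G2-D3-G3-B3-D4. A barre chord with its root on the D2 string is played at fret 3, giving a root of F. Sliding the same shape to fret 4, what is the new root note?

F#

Moving from fret 3 to fret 4 shifts the root by 1 semitone.
F up 1 semitone is F#.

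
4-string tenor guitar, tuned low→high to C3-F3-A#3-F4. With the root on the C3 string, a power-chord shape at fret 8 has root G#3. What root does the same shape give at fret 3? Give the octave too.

Moving from fret 8 to fret 3 shifts the root by -5 semitones.
G#3 down 5 semitones is D#3.

D#3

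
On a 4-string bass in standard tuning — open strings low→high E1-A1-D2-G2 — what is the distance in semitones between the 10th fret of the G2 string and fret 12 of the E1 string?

G2 at fret 10 → F3 (MIDI 53); E1 at fret 12 → E2 (MIDI 40).
53 − 40 = 13, so the two pitches are 13 semitones apart, with F3 the higher.

13 semitones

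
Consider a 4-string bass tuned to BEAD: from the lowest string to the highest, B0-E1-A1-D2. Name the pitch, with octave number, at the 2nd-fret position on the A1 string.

The open A1 string plus 2 semitones: A–A#–B.
No B→C boundary is crossed, so the octave stays at 1.

B1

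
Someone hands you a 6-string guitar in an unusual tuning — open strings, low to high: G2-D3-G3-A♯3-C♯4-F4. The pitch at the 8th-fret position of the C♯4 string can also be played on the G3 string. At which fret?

14

Fret 8 on C♯4 is MIDI 61 + 8 = 69 (A4). On the G3 string (open MIDI 55), that pitch is 69 − 55 = fret 14.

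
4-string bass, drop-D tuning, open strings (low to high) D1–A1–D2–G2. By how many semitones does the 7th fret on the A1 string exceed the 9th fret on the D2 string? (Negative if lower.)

-7 semitones

A1 at fret 7 → E2 (MIDI 40); D2 at fret 9 → B2 (MIDI 47).
40 − 47 = -7, so the two pitches are 7 semitones apart.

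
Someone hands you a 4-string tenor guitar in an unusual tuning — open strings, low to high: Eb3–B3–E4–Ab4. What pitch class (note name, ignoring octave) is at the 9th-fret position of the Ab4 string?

Each fret is one semitone, so Ab4 + 9 = F.

F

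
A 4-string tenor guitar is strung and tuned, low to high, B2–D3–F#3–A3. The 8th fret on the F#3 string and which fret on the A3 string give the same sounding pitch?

5

F#3 at fret 8 is F#3 + 8 semitones = D4.
The open A3 string is 3 semitones above the open F#3, so the same pitch on the A3 string lies at fret 8 − 3 = 5.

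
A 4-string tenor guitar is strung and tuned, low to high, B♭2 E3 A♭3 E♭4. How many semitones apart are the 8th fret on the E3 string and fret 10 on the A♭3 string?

E3 at fret 8 → C4 (MIDI 60); A♭3 at fret 10 → G♭4 (MIDI 66).
60 − 66 = -6, so the two pitches are 6 semitones apart, with G♭4 the higher.

6 semitones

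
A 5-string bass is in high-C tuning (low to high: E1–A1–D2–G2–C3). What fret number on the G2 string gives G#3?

13

G#3 is 13 semitones above the open G2 (G–G#–A–A#–…–F#–G–G#), so it sits at fret 13.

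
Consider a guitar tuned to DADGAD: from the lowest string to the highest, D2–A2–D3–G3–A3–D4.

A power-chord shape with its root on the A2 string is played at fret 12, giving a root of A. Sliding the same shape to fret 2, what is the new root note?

B

Moving from fret 12 to fret 2 shifts the root by -10 semitones.
A down 10 semitones is B.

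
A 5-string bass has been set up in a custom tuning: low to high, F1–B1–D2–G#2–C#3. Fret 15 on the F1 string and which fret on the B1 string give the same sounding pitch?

9

Fret 15 on F1 is MIDI 29 + 15 = 44 (G#2). On the B1 string (open MIDI 35), that pitch is 44 − 35 = fret 9.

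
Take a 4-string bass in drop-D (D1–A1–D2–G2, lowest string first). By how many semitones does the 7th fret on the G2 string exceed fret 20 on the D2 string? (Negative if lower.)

G2 at fret 7 → D3 (MIDI 50); D2 at fret 20 → A#3 (MIDI 58).
50 − 58 = -8, so the two pitches are 8 semitones apart.

-8 semitones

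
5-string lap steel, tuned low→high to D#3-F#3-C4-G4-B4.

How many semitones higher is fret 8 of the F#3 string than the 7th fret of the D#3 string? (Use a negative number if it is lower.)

4 semitones

F#3 at fret 8 → D4 (MIDI 62); D#3 at fret 7 → A#3 (MIDI 58).
62 − 58 = 4, so the two pitches are 4 semitones apart.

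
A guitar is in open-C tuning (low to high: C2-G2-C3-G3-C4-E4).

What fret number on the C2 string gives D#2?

D#2 is 3 semitones above the open C2 (C–C#–D–D#), so it sits at fret 3.

3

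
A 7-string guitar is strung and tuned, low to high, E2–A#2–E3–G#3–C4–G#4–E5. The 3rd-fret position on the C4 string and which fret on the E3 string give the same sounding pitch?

C4 at fret 3 is C4 + 3 semitones = D#4.
The open E3 string is 8 semitones below the open C4, so the same pitch on the E3 string lies at fret 3 + 8 = 11.

11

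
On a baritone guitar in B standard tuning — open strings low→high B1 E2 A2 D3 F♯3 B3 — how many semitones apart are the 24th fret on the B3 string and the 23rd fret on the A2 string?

15 semitones

B3 at fret 24 → B5 (MIDI 83); A2 at fret 23 → G♯4 (MIDI 68).
83 − 68 = 15, so the two pitches are 15 semitones apart, with B5 the higher.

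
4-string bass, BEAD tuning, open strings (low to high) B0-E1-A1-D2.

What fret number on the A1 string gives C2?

3

C2 is 3 semitones above the open A1 (A–A#–B–C), so it sits at fret 3.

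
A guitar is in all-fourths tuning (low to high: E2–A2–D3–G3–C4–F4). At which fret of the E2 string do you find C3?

C3 is 8 semitones above the open E2 (E–F–F#–G–G#–A–A#–B–C), so it sits at fret 8.

8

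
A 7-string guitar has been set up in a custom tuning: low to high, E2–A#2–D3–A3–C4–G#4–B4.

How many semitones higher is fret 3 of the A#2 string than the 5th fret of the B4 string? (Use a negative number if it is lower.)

A#2 at fret 3 → C#3 (MIDI 49); B4 at fret 5 → E5 (MIDI 76).
49 − 76 = -27, so the two pitches are 27 semitones apart.

-27 semitones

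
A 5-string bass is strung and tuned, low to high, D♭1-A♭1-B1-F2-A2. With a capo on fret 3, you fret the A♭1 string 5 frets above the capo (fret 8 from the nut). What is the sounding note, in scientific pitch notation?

The capo raises the open A♭1 by 3 semitones to B1; fretting 5 more gives A♭1 + 3 + 5 = A♭1 + 8 semitones = E2.

E2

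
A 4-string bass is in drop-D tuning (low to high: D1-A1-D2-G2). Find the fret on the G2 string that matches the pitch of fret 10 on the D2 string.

Fret 10 on D2 is MIDI 38 + 10 = 48 (C3). On the G2 string (open MIDI 43), that pitch is 48 − 43 = fret 5.

5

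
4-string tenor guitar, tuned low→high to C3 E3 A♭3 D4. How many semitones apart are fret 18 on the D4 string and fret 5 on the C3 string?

D4 at fret 18 → A♭5 (MIDI 80); C3 at fret 5 → F3 (MIDI 53).
80 − 53 = 27, so the two pitches are 27 semitones apart, with A♭5 the higher.

27 semitones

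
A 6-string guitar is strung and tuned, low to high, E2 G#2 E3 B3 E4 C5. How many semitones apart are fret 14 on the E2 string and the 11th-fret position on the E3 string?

9 semitones

E2 at fret 14 → F#3 (MIDI 54); E3 at fret 11 → D#4 (MIDI 63).
54 − 63 = -9, so the two pitches are 9 semitones apart, with D#4 the higher.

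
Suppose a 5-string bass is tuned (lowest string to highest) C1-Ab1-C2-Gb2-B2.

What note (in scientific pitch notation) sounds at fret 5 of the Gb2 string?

Gb2 is MIDI 42. Adding 5 gives 47, which is B2.

B2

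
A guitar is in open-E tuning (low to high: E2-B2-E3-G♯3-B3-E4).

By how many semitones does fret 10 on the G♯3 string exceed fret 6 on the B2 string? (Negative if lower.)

13 semitones

G♯3 at fret 10 → F♯4 (MIDI 66); B2 at fret 6 → F3 (MIDI 53).
66 − 53 = 13, so the two pitches are 13 semitones apart.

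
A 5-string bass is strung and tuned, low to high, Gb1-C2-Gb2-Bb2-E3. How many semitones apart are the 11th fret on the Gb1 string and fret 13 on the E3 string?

24 semitones

Gb1 at fret 11 → F2 (MIDI 41); E3 at fret 13 → F4 (MIDI 65).
41 − 65 = -24, so the two pitches are 24 semitones apart, with F4 the higher.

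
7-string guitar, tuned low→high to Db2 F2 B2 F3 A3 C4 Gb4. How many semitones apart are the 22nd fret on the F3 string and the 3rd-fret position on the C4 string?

12 semitones

F3 at fret 22 → Eb5 (MIDI 75); C4 at fret 3 → Eb4 (MIDI 63).
75 − 63 = 12, so the two pitches are 12 semitones apart, with Eb5 the higher.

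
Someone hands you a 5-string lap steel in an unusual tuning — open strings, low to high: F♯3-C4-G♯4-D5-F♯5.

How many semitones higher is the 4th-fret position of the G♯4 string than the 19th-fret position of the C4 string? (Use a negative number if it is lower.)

-7 semitones

G♯4 at fret 4 → C5 (MIDI 72); C4 at fret 19 → G5 (MIDI 79).
72 − 79 = -7, so the two pitches are 7 semitones apart.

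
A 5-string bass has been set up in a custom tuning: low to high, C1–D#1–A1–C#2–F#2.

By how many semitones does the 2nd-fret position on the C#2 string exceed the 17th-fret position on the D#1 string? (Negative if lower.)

C#2 at fret 2 → D#2 (MIDI 39); D#1 at fret 17 → G#2 (MIDI 44).
39 − 44 = -5, so the two pitches are 5 semitones apart.

-5 semitones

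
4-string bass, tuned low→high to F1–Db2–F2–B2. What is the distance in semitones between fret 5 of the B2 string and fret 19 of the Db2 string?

4 semitones

B2 at fret 5 → E3 (MIDI 52); Db2 at fret 19 → Ab3 (MIDI 56).
52 − 56 = -4, so the two pitches are 4 semitones apart, with Ab3 the higher.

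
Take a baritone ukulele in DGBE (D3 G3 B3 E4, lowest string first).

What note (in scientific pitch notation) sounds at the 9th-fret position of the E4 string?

C#5

E4 is MIDI 64. Adding 9 gives 73, which is C#5.
(Equivalently spelled Db5.)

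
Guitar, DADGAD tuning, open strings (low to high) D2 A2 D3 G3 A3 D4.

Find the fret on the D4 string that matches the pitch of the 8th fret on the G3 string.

G3 at fret 8 is G3 + 8 semitones = D#4.
The open D4 string is 7 semitones above the open G3, so the same pitch on the D4 string lies at fret 8 − 7 = 1.

1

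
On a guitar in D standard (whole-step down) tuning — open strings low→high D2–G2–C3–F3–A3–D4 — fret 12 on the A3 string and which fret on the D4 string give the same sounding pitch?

Fret 12 on A3 is MIDI 57 + 12 = 69 (A4). On the D4 string (open MIDI 62), that pitch is 69 − 62 = fret 7.

7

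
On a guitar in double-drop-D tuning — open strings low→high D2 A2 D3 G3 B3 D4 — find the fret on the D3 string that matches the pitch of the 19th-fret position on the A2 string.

A2 at fret 19 is A2 + 19 semitones = E4.
The open D3 string is 5 semitones above the open A2, so the same pitch on the D3 string lies at fret 19 − 5 = 14.

14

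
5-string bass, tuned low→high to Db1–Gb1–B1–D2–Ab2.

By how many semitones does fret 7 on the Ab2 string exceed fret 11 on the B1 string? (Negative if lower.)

Ab2 at fret 7 → Eb3 (MIDI 51); B1 at fret 11 → Bb2 (MIDI 46).
51 − 46 = 5, so the two pitches are 5 semitones apart.

5 semitones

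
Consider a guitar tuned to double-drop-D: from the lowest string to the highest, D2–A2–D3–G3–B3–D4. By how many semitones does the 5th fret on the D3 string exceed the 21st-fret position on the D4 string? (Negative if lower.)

D3 at fret 5 → G3 (MIDI 55); D4 at fret 21 → B5 (MIDI 83).
55 − 83 = -28, so the two pitches are 28 semitones apart.

-28 semitones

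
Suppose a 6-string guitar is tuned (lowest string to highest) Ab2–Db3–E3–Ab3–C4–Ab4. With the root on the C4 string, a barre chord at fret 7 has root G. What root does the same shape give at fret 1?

Db

Moving from fret 7 to fret 1 shifts the root by -6 semitones.
G down 6 semitones is Db.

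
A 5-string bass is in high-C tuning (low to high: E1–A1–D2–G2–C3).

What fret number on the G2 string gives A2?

2

A2 is 2 semitones above the open G2 (G–G#–A), so it sits at fret 2.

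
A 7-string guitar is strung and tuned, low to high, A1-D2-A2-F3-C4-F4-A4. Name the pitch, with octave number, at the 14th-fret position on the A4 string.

The open A4 string plus 14 semitones: A–Bb–B–C–…–A–Bb–B.
The walk passes from B into C once, so the octave number goes from 4 to 5.

B5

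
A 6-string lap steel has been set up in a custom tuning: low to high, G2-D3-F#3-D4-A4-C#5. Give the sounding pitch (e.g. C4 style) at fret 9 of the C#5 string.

A#5

The open C#5 string plus 9 semitones: C#–D–D#–E–F–F#–G–G#–A–A#.
No B→C boundary is crossed, so the octave stays at 5.
(Equivalently spelled Bb5.)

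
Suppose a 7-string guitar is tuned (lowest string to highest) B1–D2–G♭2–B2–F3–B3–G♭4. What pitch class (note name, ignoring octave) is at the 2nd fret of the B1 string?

D♭

B1 is MIDI 35. Adding 2 gives 37; 37 mod 12 = 1, i.e. D♭.
(Equivalently spelled C♯.)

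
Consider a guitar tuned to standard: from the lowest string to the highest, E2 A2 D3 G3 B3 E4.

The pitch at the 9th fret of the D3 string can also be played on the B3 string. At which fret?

0

D3 at fret 9 is D3 + 9 semitones = B3.
The open B3 string is 9 semitones above the open D3, so the same pitch on the B3 string lies at fret 9 − 9 = 0.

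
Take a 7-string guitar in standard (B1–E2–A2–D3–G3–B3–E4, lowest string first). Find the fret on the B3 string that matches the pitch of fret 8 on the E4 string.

13

E4 at fret 8 is E4 + 8 semitones = C5.
The open B3 string is 5 semitones below the open E4, so the same pitch on the B3 string lies at fret 8 + 5 = 13.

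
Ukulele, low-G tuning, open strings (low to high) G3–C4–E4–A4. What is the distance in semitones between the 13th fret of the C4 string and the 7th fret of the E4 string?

2 semitones

C4 at fret 13 → C#5 (MIDI 73); E4 at fret 7 → B4 (MIDI 71).
73 − 71 = 2, so the two pitches are 2 semitones apart, with C#5 the higher.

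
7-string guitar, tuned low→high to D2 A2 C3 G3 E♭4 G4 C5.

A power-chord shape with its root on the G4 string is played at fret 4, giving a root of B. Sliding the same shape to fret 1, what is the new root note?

A♭

Moving from fret 4 to fret 1 shifts the root by -3 semitones.
B down 3 semitones is A♭.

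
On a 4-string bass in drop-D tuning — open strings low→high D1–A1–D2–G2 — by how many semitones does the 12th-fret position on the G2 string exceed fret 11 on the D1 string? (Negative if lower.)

G2 at fret 12 → G3 (MIDI 55); D1 at fret 11 → C♯2 (MIDI 37).
55 − 37 = 18, so the two pitches are 18 semitones apart.

18 semitones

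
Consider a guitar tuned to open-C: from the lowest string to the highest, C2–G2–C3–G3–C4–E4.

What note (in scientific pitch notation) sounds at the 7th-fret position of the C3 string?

G3

The open C3 string plus 7 semitones: C–C#–D–D#–E–F–F#–G.
No B→C boundary is crossed, so the octave stays at 3.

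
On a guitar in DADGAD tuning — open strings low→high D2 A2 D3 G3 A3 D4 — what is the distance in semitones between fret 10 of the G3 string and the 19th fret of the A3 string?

11 semitones

G3 at fret 10 → F4 (MIDI 65); A3 at fret 19 → E5 (MIDI 76).
65 − 76 = -11, so the two pitches are 11 semitones apart, with E5 the higher.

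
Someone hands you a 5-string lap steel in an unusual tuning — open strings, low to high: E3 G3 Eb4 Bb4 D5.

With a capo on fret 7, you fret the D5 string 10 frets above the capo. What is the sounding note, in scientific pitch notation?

G6

The capo raises the open D5 by 7 semitones to A5; fretting 10 more gives D5 + 7 + 10 = D5 + 17 semitones = G6.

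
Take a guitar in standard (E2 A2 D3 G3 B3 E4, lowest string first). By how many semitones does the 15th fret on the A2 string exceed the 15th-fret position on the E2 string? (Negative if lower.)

5 semitones

A2 at fret 15 → C4 (MIDI 60); E2 at fret 15 → G3 (MIDI 55).
60 − 55 = 5, so the two pitches are 5 semitones apart.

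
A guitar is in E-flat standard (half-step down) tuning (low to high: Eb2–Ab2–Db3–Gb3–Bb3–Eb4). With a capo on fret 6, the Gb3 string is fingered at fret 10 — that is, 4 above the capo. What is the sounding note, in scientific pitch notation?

The capo raises the open Gb3 by 6 semitones to C4; fretting 4 more gives Gb3 + 6 + 4 = Gb3 + 10 semitones = E4.

E4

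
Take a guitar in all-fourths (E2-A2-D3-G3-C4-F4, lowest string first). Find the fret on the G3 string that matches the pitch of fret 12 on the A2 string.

Fret 12 on A2 is MIDI 45 + 12 = 57 (A3). On the G3 string (open MIDI 55), that pitch is 57 − 55 = fret 2.

2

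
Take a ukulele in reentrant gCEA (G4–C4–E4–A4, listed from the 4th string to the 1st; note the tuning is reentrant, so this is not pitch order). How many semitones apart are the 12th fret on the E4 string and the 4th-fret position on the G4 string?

E4 at fret 12 → E5 (MIDI 76); G4 at fret 4 → B4 (MIDI 71).
76 − 71 = 5, so the two pitches are 5 semitones apart, with E5 the higher.

5 semitones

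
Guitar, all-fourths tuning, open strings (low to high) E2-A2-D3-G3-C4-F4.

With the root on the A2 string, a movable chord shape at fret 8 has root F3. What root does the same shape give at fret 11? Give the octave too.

Moving from fret 8 to fret 11 shifts the root by 3 semitones.
F3 up 3 semitones is G#3.

G#3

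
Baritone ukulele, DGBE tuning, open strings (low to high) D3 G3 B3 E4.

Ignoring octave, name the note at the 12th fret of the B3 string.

B

B3 is MIDI 59. Adding 12 gives 71; 71 mod 12 = 11, i.e. B.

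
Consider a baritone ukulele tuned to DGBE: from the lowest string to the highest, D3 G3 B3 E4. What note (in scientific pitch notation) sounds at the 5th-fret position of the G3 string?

Each fret is one semitone, so G3 + 5 = C4.

C4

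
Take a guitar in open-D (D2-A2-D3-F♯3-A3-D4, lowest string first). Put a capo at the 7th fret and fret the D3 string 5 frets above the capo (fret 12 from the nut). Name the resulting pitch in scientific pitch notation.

The capo raises the open D3 by 7 semitones to A3; fretting 5 more gives D3 + 7 + 5 = D3 + 12 semitones = D4.

D4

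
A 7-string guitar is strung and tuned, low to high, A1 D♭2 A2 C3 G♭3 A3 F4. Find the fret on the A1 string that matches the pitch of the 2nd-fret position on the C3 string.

C3 at fret 2 is C3 + 2 semitones = D3.
The open A1 string is 15 semitones below the open C3, so the same pitch on the A1 string lies at fret 2 + 15 = 17.

17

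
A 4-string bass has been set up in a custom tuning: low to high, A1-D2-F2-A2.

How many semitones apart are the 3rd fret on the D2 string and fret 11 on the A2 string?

D2 at fret 3 → F2 (MIDI 41); A2 at fret 11 → G#3 (MIDI 56).
41 − 56 = -15, so the two pitches are 15 semitones apart, with G#3 the higher.

15 semitones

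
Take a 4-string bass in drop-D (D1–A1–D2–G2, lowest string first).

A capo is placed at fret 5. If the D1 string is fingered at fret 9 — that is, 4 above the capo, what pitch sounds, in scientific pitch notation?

B1

The capo raises the open D1 by 5 semitones to G1; fretting 4 more gives D1 + 5 + 4 = D1 + 9 semitones = B1.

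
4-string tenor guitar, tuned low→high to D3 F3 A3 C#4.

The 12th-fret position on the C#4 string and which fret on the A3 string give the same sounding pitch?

16

Fret 12 on C#4 is MIDI 61 + 12 = 73 (C#5). On the A3 string (open MIDI 57), that pitch is 73 − 57 = fret 16.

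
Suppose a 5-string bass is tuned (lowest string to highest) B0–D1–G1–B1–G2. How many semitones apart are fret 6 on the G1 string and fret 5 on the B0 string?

9 semitones

G1 at fret 6 → Db2 (MIDI 37); B0 at fret 5 → E1 (MIDI 28).
37 − 28 = 9, so the two pitches are 9 semitones apart, with Db2 the higher.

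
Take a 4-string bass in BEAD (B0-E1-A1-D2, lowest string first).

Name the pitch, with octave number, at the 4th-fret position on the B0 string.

D#1

The open B0 string plus 4 semitones: B–C–C#–D–D#.
The walk passes from B into C once, so the octave number goes from 0 to 1.
(Equivalently spelled Eb1.)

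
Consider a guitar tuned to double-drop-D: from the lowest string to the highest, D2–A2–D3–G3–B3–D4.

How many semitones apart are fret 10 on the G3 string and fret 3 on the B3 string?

3 semitones

G3 at fret 10 → F4 (MIDI 65); B3 at fret 3 → D4 (MIDI 62).
65 − 62 = 3, so the two pitches are 3 semitones apart, with F4 the higher.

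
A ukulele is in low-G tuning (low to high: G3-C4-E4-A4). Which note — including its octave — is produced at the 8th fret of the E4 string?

C5

Each fret is one semitone, so E4 + 8 = C5.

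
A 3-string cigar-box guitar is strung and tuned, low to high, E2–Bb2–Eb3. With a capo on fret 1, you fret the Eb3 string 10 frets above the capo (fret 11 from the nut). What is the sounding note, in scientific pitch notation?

D4

The capo raises the open Eb3 by 1 semitone to E3; fretting 10 more gives Eb3 + 1 + 10 = Eb3 + 11 semitones = D4.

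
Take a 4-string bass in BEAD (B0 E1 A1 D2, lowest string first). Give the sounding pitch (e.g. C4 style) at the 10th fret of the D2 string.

Each fret is one semitone, so D2 + 10 = C3.

C3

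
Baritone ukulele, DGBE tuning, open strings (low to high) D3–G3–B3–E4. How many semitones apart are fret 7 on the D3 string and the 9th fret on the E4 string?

D3 at fret 7 → A3 (MIDI 57); E4 at fret 9 → C♯5 (MIDI 73).
57 − 73 = -16, so the two pitches are 16 semitones apart, with C♯5 the higher.

16 semitones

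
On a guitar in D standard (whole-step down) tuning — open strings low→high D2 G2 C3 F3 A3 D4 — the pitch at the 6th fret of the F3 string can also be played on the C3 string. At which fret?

Fret 6 on F3 is MIDI 53 + 6 = 59 (B3). On the C3 string (open MIDI 48), that pitch is 59 − 48 = fret 11.

11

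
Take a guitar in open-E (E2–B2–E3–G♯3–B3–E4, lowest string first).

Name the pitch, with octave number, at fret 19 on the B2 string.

The open B2 string plus 19 semitones: B–C–C#–D–…–E–F–F#.
The walk passes from B into C 2 times, so the octave number goes from 2 to 4.
(Equivalently spelled G♭4.)

F♯4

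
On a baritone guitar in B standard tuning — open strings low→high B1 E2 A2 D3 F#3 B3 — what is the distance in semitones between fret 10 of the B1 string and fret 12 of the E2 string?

7 semitones

B1 at fret 10 → A2 (MIDI 45); E2 at fret 12 → E3 (MIDI 52).
45 − 52 = -7, so the two pitches are 7 semitones apart, with E3 the higher.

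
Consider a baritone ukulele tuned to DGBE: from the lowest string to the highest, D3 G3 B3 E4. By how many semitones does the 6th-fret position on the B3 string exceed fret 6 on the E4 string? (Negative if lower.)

-5 semitones

B3 at fret 6 → F4 (MIDI 65); E4 at fret 6 → A#4 (MIDI 70).
65 − 70 = -5, so the two pitches are 5 semitones apart.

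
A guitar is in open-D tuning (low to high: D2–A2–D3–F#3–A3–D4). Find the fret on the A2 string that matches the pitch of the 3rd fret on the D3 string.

D3 at fret 3 is D3 + 3 semitones = F3.
The open A2 string is 5 semitones below the open D3, so the same pitch on the A2 string lies at fret 3 + 5 = 8.

8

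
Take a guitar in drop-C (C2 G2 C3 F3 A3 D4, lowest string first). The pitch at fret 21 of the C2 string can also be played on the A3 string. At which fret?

0

C2 at fret 21 is C2 + 21 semitones = A3.
The open A3 string is 21 semitones above the open C2, so the same pitch on the A3 string lies at fret 21 − 21 = 0.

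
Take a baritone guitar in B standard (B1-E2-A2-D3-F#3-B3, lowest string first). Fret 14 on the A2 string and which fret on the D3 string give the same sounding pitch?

9

A2 at fret 14 is A2 + 14 semitones = B3.
The open D3 string is 5 semitones above the open A2, so the same pitch on the D3 string lies at fret 14 − 5 = 9.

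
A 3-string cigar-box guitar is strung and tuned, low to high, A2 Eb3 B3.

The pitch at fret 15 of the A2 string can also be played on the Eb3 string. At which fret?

9

A2 at fret 15 is A2 + 15 semitones = C4.
The open Eb3 string is 6 semitones above the open A2, so the same pitch on the Eb3 string lies at fret 15 − 6 = 9.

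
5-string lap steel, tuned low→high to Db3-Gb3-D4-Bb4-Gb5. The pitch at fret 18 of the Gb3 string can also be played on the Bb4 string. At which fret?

Fret 18 on Gb3 is MIDI 54 + 18 = 72 (C5). On the Bb4 string (open MIDI 70), that pitch is 72 − 70 = fret 2.

2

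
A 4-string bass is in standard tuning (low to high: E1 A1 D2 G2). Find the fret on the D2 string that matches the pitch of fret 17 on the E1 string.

E1 at fret 17 is E1 + 17 semitones = A2.
The open D2 string is 10 semitones above the open E1, so the same pitch on the D2 string lies at fret 17 − 10 = 7.

7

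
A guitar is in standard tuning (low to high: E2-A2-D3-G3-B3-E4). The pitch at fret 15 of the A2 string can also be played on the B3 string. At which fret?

Fret 15 on A2 is MIDI 45 + 15 = 60 (C4). On the B3 string (open MIDI 59), that pitch is 60 − 59 = fret 1.

1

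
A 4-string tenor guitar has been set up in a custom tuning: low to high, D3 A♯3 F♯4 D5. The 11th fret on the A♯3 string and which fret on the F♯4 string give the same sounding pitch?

Fret 11 on A♯3 is MIDI 58 + 11 = 69 (A4). On the F♯4 string (open MIDI 66), that pitch is 69 − 66 = fret 3.

3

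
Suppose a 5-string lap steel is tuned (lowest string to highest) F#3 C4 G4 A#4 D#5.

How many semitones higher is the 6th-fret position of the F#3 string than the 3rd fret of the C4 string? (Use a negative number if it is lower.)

F#3 at fret 6 → C4 (MIDI 60); C4 at fret 3 → D#4 (MIDI 63).
60 − 63 = -3, so the two pitches are 3 semitones apart.

-3 semitones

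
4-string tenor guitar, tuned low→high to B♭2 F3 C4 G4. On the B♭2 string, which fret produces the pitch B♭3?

B♭3 is 12 semitones above the open B♭2 (Bb–B–C–Db–…–Ab–A–Bb), so it sits at fret 12.

12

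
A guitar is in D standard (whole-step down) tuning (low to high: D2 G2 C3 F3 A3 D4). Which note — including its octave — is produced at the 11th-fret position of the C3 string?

B3

The open C3 string plus 11 semitones: C–C#–D–D#–…–A–A#–B.
No B→C boundary is crossed, so the octave stays at 3.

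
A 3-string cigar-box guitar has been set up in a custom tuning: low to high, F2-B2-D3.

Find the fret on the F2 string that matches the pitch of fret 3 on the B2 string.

9

B2 at fret 3 is B2 + 3 semitones = D3.
The open F2 string is 6 semitones below the open B2, so the same pitch on the F2 string lies at fret 3 + 6 = 9.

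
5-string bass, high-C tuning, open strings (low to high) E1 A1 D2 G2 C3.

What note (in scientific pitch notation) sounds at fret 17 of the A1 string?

D3

A1 is MIDI 33. Adding 17 gives 50, which is D3.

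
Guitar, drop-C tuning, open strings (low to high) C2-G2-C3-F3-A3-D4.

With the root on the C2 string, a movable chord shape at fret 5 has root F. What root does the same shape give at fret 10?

A#

Moving from fret 5 to fret 10 shifts the root by 5 semitones.
F up 5 semitones is A#.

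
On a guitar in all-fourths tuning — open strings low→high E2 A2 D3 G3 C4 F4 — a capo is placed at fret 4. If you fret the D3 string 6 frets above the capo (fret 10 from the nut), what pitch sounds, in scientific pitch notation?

C4

The capo raises the open D3 by 4 semitones to F#3; fretting 6 more gives D3 + 4 + 6 = D3 + 10 semitones = C4.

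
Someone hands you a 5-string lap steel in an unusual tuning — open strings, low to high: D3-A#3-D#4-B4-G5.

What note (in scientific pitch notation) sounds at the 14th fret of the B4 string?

C#6

The open B4 string plus 14 semitones: B–C–C#–D–…–B–C–C#.
The walk passes from B into C 2 times, so the octave number goes from 4 to 6.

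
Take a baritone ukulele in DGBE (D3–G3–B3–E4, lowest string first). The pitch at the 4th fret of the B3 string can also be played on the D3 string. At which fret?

B3 at fret 4 is B3 + 4 semitones = D#4.
The open D3 string is 9 semitones below the open B3, so the same pitch on the D3 string lies at fret 4 + 9 = 13.

13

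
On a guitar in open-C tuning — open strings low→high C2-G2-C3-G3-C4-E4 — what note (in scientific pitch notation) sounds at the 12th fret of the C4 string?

C5

Each fret is one semitone, so C4 + 12 = C5.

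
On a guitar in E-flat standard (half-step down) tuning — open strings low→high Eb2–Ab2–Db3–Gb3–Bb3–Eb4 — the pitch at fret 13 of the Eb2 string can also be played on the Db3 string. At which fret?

3

Eb2 at fret 13 is Eb2 + 13 semitones = E3.
The open Db3 string is 10 semitones above the open Eb2, so the same pitch on the Db3 string lies at fret 13 − 10 = 3.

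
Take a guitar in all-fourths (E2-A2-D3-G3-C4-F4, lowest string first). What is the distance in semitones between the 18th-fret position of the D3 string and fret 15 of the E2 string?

D3 at fret 18 → G♯4 (MIDI 68); E2 at fret 15 → G3 (MIDI 55).
68 − 55 = 13, so the two pitches are 13 semitones apart, with G♯4 the higher.

13 semitones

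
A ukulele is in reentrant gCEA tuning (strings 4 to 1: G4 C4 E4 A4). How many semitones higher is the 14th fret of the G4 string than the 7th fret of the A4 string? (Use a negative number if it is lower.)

G4 at fret 14 → A5 (MIDI 81); A4 at fret 7 → E5 (MIDI 76).
81 − 76 = 5, so the two pitches are 5 semitones apart.

5 semitones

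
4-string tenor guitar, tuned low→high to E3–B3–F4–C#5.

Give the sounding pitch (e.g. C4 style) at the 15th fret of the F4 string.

G#5

F4 is MIDI 65. Adding 15 gives 80, which is G#5.
(Equivalently spelled Ab5.)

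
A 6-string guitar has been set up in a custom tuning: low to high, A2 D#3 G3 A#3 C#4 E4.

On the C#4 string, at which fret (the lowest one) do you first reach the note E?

3

From C#4, count semitones up the chromatic scale until reaching E: C#–D–D#–E — 3 steps.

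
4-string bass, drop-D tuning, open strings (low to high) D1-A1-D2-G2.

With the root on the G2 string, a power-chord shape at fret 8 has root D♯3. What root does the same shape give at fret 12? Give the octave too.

G3

Moving from fret 8 to fret 12 shifts the root by 4 semitones.
D♯3 up 4 semitones is G3.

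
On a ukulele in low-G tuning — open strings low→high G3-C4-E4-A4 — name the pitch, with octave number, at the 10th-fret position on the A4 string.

Each fret is one semitone, so A4 + 10 = G5.

G5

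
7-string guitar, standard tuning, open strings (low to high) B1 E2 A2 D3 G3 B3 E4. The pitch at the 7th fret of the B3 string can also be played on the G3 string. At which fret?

11

B3 at fret 7 is B3 + 7 semitones = F#4.
The open G3 string is 4 semitones below the open B3, so the same pitch on the G3 string lies at fret 7 + 4 = 11.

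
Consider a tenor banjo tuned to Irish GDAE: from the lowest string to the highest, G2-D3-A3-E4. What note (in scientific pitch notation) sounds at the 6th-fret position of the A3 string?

D#4

Each fret is one semitone, so A3 + 6 = D#4.
(Equivalently spelled Eb4.)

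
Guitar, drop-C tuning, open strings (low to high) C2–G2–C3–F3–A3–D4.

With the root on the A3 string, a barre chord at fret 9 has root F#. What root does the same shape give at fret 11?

G#

Moving from fret 9 to fret 11 shifts the root by 2 semitones.
F# up 2 semitones is G#.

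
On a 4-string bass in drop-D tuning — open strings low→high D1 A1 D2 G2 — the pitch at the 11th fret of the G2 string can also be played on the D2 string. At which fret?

16

Fret 11 on G2 is MIDI 43 + 11 = 54 (F♯3). On the D2 string (open MIDI 38), that pitch is 54 − 38 = fret 16.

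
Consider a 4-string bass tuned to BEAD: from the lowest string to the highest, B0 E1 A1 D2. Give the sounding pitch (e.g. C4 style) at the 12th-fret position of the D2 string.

D3

D2 is MIDI 38. Adding 12 gives 50, which is D3.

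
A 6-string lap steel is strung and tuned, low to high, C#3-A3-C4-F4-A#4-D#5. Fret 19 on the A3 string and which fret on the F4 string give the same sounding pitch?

A3 at fret 19 is A3 + 19 semitones = E5.
The open F4 string is 8 semitones above the open A3, so the same pitch on the F4 string lies at fret 19 − 8 = 11.

11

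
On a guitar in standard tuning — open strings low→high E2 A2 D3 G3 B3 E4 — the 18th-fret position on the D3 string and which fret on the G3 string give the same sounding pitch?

13

D3 at fret 18 is D3 + 18 semitones = G#4.
The open G3 string is 5 semitones above the open D3, so the same pitch on the G3 string lies at fret 18 − 5 = 13.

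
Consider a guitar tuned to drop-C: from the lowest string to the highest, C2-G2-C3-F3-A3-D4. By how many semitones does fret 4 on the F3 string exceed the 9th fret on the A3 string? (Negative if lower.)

-9 semitones

F3 at fret 4 → A3 (MIDI 57); A3 at fret 9 → F#4 (MIDI 66).
57 − 66 = -9, so the two pitches are 9 semitones apart.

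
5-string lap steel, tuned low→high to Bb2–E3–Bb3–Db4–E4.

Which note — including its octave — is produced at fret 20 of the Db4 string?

Each fret is one semitone, so Db4 + 20 = A5.

A5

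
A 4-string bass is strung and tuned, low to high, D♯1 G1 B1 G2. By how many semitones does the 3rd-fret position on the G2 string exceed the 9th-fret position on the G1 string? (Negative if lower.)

6 semitones

G2 at fret 3 → A♯2 (MIDI 46); G1 at fret 9 → E2 (MIDI 40).
46 − 40 = 6, so the two pitches are 6 semitones apart.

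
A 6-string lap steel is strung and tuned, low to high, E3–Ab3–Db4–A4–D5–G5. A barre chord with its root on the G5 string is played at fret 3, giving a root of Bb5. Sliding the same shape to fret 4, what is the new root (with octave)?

Moving from fret 3 to fret 4 shifts the root by 1 semitone.
Bb5 up 1 semitone is B5.

B5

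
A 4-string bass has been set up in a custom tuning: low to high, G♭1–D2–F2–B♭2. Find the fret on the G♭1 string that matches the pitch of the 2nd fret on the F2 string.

F2 at fret 2 is F2 + 2 semitones = G2.
The open G♭1 string is 11 semitones below the open F2, so the same pitch on the G♭1 string lies at fret 2 + 11 = 13.

13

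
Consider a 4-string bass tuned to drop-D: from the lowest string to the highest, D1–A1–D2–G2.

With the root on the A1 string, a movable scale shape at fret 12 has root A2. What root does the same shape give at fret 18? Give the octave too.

Moving from fret 12 to fret 18 shifts the root by 6 semitones.
A2 up 6 semitones is D#3.

D#3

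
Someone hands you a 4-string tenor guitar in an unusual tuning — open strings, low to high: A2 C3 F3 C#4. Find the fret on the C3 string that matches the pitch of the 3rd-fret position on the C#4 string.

16

C#4 at fret 3 is C#4 + 3 semitones = E4.
The open C3 string is 13 semitones below the open C#4, so the same pitch on the C3 string lies at fret 3 + 13 = 16.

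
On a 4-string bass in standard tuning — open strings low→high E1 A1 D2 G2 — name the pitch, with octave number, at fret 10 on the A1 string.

G2

Each fret is one semitone, so A1 + 10 = G2.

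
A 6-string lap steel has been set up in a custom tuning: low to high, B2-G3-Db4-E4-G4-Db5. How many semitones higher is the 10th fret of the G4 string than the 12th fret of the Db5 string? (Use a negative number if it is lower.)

-8 semitones

G4 at fret 10 → F5 (MIDI 77); Db5 at fret 12 → Db6 (MIDI 85).
77 − 85 = -8, so the two pitches are 8 semitones apart.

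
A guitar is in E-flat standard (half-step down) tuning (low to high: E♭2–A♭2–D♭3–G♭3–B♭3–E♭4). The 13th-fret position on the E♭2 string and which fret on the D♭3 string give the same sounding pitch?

3

E♭2 at fret 13 is E♭2 + 13 semitones = E3.
The open D♭3 string is 10 semitones above the open E♭2, so the same pitch on the D♭3 string lies at fret 13 − 10 = 3.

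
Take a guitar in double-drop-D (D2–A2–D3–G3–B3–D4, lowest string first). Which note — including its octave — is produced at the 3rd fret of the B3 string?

Each fret is one semitone, so B3 + 3 = D4.

D4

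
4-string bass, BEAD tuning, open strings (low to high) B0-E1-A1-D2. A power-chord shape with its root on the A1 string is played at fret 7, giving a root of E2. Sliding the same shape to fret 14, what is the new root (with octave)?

Moving from fret 7 to fret 14 shifts the root by 7 semitones.
E2 up 7 semitones is B2.

B2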